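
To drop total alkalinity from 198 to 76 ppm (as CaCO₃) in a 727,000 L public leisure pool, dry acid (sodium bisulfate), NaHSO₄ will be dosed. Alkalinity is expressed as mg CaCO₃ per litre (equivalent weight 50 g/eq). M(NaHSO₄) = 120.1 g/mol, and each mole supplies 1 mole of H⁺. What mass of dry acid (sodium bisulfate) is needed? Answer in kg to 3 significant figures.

213 kg

Alkalinity to neutralize: (198 − 76) = 122 mg/L as CaCO₃ × 727,000 L = 88,690 g as CaCO₃.
Equivalents of H⁺ required: 88,690 ÷ 50 g/eq = 1774 eq = 1774 mol NaHSO₄.
Mass of NaHSO₄: 1774 × 120.1 = 213,000 g.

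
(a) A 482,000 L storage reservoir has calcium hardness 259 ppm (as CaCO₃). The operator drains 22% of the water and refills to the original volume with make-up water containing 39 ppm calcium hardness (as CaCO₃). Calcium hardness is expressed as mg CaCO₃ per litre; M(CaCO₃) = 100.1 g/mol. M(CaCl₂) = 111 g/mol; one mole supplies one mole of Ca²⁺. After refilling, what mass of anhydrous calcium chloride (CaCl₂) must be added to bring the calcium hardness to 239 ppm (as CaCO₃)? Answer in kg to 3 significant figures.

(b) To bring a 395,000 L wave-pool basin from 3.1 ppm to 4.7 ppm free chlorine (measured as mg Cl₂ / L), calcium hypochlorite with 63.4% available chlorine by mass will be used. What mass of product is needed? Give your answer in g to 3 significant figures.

(a) 15.2 kg; (b) 997 g

(a) After draining 22% and refilling: 259 × 0.78 + 39 × 0.22 = 210.6 ppm.
(a) Deficit to target: 239 − 210.6 = 28.4 mg/L.
(a) As CaCO₃: 28.4 mg/L × 482,000 L = 13,690 g; ÷ 100.1 = 136.8 mol Ca²⁺.
(a) Mass: 136.8 × 111 = 15,180 g.

(b) Chlorine deficit: 4.7 − 3.1 = 1.6 ppm = 1.6 mg/L as Cl₂.
(b) Cl₂ equivalent needed: 1.6 mg/L × 395,000 L = 632,000 mg = 632 g.
(b) Product at 63.4% available chlorine: 632 / 0.634 = 996.8 g.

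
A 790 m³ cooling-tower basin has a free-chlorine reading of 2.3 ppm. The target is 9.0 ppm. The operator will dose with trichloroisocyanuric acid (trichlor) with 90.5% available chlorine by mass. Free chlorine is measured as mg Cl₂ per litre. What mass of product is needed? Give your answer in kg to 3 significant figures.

Volume: 790 m³ = 790,000 L.
Chlorine deficit: 9.0 − 2.3 = 6.7 ppm = 6.7 mg/L as Cl₂.
Cl₂ equivalent needed: 6.7 mg/L × 790,000 L = 5,293,000 mg = 5293 g.
Product at 90.5% available chlorine: 5293 / 0.905 = 5849 g.

5.85 kg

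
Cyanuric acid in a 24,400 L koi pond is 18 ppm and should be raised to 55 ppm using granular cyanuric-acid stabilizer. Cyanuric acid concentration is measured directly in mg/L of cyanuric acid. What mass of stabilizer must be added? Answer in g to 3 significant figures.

CYA to add: (55 − 18) = 37 mg/L × 24,400 L = 902.8 g cyanuric acid.

903 g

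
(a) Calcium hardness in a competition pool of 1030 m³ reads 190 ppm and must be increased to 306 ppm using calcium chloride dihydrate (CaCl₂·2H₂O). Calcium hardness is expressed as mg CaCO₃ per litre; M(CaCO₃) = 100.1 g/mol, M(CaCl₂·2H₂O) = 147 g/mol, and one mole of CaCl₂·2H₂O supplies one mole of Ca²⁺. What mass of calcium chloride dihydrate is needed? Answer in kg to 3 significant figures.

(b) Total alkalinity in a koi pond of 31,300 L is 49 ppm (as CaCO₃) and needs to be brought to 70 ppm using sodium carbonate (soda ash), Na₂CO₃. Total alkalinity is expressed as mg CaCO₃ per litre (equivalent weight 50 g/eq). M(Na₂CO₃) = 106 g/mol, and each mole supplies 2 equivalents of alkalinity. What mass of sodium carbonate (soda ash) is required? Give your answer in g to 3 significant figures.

(a) Volume: 1030 m³ = 1,030,000 L.
(a) Hardness to add: (306 − 190) = 116 mg/L as CaCO₃ × 1,030,000 L = 119,500 g as CaCO₃.
(a) Moles of Ca²⁺ (1 mol Ca²⁺ ≡ 1 mol CaCO₃): 119,500 / 100.1 g/mol = 1194 mol.
(a) Mass of CaCl₂·2H₂O: 1194 × 147 = 175,500 g.

(b) Alkalinity to add: (70 − 49) = 21 mg/L as CaCO₃ × 31,300 L = 657.3 g as CaCO₃.
(b) Equivalents: 657.3 g ÷ 50 g/eq = 13.15 eq.
(b) Each mole of Na₂CO₃ supplies 2 eq, so 13.15 / 2 = 6.573 mol.
(b) Mass: 6.573 mol × 106 g/mol = 696.7 g.

(a) 175 kg; (b) 697 g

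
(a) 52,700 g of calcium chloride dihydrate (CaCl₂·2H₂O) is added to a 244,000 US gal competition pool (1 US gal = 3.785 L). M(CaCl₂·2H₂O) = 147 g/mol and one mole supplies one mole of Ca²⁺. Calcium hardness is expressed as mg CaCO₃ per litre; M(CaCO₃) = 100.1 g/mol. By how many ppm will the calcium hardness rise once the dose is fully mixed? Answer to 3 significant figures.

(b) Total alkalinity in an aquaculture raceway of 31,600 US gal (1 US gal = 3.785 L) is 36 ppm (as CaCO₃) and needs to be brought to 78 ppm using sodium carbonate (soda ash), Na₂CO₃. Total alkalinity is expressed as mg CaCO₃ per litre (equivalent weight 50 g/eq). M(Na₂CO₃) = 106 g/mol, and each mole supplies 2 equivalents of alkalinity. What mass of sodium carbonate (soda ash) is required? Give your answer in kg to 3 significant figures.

(a) Volume: 244,000 US gal × 3.785 L/gal = 923,540 L.
(a) Moles of Ca²⁺: 52,700 g ÷ 147 g/mol = 358.5 mol.
(a) As CaCO₃: 358.5 mol × 100.1 g/mol = 35,890 g.
(a) Rise: 35,890 g / 923,540 L × 1000 = 38.86 mg/L.

(b) Volume: 31,600 US gal × 3.785 L/gal = 119,606 L.
(b) Alkalinity to add: (78 − 36) = 42 mg/L as CaCO₃ × 119,606 L = 5023 g as CaCO₃.
(b) Equivalents: 5023 g ÷ 50 g/eq = 100.5 eq.
(b) Each mole of Na₂CO₃ supplies 2 eq, so 100.5 / 2 = 50.23 mol.
(b) Mass: 50.23 mol × 106 g/mol = 5325 g.

(a) 38.9 ppm; (b) 5.32 kg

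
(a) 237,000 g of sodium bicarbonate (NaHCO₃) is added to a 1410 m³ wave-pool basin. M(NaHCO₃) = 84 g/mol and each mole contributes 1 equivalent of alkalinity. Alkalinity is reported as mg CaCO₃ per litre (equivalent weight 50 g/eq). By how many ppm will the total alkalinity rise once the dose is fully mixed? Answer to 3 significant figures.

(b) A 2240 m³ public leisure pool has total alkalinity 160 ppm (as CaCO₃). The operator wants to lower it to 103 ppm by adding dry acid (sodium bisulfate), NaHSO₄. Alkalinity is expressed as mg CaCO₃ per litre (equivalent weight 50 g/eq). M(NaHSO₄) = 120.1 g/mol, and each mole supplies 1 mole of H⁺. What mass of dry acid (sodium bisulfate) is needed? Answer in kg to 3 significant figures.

(a) 100 ppm; (b) 307 kg

(a) Volume: 1410 m³ = 1,410,000 L.
(a) Moles of NaHCO₃: 237,000 g ÷ 84 g/mol = 2821 mol → 2821 eq of alkalinity.
(a) As CaCO₃: 2821 eq × 50 g/eq = 141,100 g.
(a) Rise: 141,100 g / 1,410,000 L × 1000 = 100.1 mg/L.

(b) Volume: 2240 m³ = 2,240,000 L.
(b) Alkalinity to neutralize: (160 − 103) = 57 mg/L as CaCO₃ × 2,240,000 L = 127,700 g as CaCO₃.
(b) Equivalents of H⁺ required: 127,700 ÷ 50 g/eq = 2554 eq = 2554 mol NaHSO₄.
(b) Mass of NaHSO₄: 2554 × 120.1 = 306,700 g.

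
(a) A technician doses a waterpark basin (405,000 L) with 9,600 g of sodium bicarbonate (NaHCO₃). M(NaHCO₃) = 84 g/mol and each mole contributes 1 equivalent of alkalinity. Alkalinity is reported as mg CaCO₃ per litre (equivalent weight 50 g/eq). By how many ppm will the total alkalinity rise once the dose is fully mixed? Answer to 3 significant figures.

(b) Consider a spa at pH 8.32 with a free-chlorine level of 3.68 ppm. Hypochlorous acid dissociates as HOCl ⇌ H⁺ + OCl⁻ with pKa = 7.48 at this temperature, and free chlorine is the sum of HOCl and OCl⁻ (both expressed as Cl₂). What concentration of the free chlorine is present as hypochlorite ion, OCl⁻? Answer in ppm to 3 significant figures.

(a) Moles of NaHCO₃: 9,600 g ÷ 84 g/mol = 114.3 mol → 114.3 eq of alkalinity.
(a) As CaCO₃: 114.3 eq × 50 g/eq = 5714 g.
(a) Rise: 5714 g / 405,000 L × 1000 = 14.11 mg/L.

(b) [OCl⁻]/[HOCl] = 10^(pH − pKa) = 10^(8.32 − 7.48) = 10^0.84 = 6.918.
(b) Fraction as HOCl = 1 / (1 + 6.918) = 0.1263.
(b) OCl⁻ = (1 − 0.1263) × 3.68 ppm = 3.215 ppm.

(a) 14.1 ppm; (b) 3.22 ppm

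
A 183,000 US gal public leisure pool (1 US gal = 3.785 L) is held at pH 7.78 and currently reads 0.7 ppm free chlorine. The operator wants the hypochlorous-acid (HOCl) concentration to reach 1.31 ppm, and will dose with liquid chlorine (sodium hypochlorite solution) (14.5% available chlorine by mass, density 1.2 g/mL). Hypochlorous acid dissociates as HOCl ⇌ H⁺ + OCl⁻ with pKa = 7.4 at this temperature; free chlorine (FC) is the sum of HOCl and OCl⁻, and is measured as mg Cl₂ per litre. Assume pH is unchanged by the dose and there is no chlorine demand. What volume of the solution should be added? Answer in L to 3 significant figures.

Volume: 183,000 US gal × 3.785 L/gal = 692,655 L.
[OCl⁻]/[HOCl] = 10^(pH − pKa) = 10^(7.78 − 7.4) = 2.399; fraction as HOCl = 1/(1 + 2.399) = 0.2942.
Free chlorine required for 1.31 ppm HOCl: 1.31 / 0.2942 = 4.452 ppm.
FC to add: 4.452 − 0.7 = 3.752 mg/L as Cl₂.
Cl₂ equivalent: 3.752 mg/L × 692,655 L = 2599 g.
Product at 14.5% available Cl: 2599 / 0.145 = 17,930 g.
Volume: 17,930 g ÷ 1.2 g/mL = 14,940 mL.

14.9 L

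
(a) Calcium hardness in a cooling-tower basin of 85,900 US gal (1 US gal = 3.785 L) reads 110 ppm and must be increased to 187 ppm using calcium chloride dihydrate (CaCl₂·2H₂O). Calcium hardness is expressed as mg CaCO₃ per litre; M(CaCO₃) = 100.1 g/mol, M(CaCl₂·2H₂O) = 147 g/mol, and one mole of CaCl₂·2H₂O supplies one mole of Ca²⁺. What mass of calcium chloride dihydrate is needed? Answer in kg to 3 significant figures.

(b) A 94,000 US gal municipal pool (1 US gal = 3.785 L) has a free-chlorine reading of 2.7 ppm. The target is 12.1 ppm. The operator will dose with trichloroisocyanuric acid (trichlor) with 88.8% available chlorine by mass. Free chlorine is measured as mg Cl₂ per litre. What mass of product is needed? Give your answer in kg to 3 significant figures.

(a) Volume: 85,900 US gal × 3.785 L/gal = 325,132 L.
(a) Hardness to add: (187 − 110) = 77 mg/L as CaCO₃ × 325,132 L = 25,040 g as CaCO₃.
(a) Moles of Ca²⁺ (1 mol Ca²⁺ ≡ 1 mol CaCO₃): 25,040 / 100.1 g/mol = 250.1 mol.
(a) Mass of CaCl₂·2H₂O: 250.1 × 147 = 36,760 g.

(b) Volume: 94,000 US gal × 3.785 L/gal = 355,790 L.
(b) Chlorine deficit: 12.1 − 2.7 = 9.4 ppm = 9.4 mg/L as Cl₂.
(b) Cl₂ equivalent needed: 9.4 mg/L × 355,790 L = 3,344,000 mg = 3344 g.
(b) Product at 88.8% available chlorine: 3344 / 0.888 = 3766 g.

(a) 36.8 kg; (b) 3.77 kg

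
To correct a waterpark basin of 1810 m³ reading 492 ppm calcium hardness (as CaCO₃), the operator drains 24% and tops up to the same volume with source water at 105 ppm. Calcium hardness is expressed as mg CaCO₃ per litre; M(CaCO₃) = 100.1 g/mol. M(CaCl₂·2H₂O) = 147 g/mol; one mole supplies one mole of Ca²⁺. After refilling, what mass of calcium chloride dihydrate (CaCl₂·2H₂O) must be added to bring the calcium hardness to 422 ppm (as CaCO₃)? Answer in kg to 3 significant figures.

60.8 kg

Volume: 1810 m³ = 1,810,000 L.
After draining 24% and refilling: 492 × 0.76 + 105 × 0.24 = 399.12 ppm.
Deficit to target: 422 − 399.12 = 22.88 mg/L.
As CaCO₃: 22.88 mg/L × 1,810,000 L = 41,410 g; ÷ 100.1 = 413.7 mol Ca²⁺.
Mass: 413.7 × 147 = 60,820 g.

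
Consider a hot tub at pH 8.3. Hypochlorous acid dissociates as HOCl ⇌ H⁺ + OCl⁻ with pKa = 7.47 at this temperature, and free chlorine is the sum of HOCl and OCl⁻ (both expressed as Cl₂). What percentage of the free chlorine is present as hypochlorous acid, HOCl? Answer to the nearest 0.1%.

12.9%

[OCl⁻]/[HOCl] = 10^(pH − pKa) = 10^(8.3 − 7.47) = 10^0.83 = 6.761.
Fraction as HOCl = 1 / (1 + 6.761) = 0.1289.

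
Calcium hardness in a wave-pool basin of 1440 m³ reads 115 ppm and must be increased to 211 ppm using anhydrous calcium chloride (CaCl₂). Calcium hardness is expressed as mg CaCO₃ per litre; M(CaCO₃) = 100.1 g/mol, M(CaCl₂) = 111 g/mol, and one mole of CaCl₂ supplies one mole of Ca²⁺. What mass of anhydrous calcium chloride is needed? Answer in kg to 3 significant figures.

153 kg

Volume: 1440 m³ = 1,440,000 L.
Hardness to add: (211 − 115) = 96 mg/L as CaCO₃ × 1,440,000 L = 138,200 g as CaCO₃.
Moles of Ca²⁺ (1 mol Ca²⁺ ≡ 1 mol CaCO₃): 138,200 / 100.1 g/mol = 1381 mol.
Mass of CaCl₂: 1381 × 111 = 153,300 g.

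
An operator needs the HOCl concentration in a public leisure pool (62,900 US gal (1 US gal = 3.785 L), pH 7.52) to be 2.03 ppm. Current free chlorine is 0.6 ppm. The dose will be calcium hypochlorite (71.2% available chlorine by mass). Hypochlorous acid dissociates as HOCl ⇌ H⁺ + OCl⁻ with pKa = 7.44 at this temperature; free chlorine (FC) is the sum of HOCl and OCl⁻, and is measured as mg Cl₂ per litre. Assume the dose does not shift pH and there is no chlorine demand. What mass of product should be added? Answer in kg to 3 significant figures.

Volume: 62,900 US gal × 3.785 L/gal = 238,076 L.
[OCl⁻]/[HOCl] = 10^(pH − pKa) = 10^(7.52 − 7.44) = 1.202; fraction as HOCl = 1/(1 + 1.202) = 0.4541.
Free chlorine required for 2.03 ppm HOCl: 2.03 / 0.4541 = 4.471 ppm.
FC to add: 4.471 − 0.6 = 3.871 mg/L as Cl₂.
Cl₂ equivalent: 3.871 mg/L × 238,076 L = 921.5 g.
Product at 71.2% available Cl: 921.5 / 0.712 = 1294 g.

1.29 kg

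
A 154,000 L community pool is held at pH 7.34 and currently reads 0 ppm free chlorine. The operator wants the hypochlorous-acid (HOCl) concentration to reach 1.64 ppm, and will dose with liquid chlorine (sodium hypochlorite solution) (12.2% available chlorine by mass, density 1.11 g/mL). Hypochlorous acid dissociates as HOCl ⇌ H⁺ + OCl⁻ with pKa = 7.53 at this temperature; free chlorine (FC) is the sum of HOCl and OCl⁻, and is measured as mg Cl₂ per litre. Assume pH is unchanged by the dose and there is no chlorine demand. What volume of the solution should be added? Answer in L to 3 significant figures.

3.07 L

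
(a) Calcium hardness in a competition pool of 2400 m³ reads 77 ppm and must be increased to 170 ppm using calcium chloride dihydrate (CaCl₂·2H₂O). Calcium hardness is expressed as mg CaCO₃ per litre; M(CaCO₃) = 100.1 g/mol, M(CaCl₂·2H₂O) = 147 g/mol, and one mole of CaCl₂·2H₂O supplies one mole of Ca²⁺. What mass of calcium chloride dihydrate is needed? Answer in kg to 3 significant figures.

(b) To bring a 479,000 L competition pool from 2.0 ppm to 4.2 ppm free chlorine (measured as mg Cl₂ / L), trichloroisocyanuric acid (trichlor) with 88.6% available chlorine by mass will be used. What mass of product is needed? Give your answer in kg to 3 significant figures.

(a) Volume: 2400 m³ = 2,400,000 L.
(a) Hardness to add: (170 − 77) = 93 mg/L as CaCO₃ × 2,400,000 L = 223,200 g as CaCO₃.
(a) Moles of Ca²⁺ (1 mol Ca²⁺ ≡ 1 mol CaCO₃): 223,200 / 100.1 g/mol = 2230 mol.
(a) Mass of CaCl₂·2H₂O: 2230 × 147 = 327,800 g.

(b) Chlorine deficit: 4.2 − 2.0 = 2.2 ppm = 2.2 mg/L as Cl₂.
(b) Cl₂ equivalent needed: 2.2 mg/L × 479,000 L = 1,054,000 mg = 1054 g.
(b) Product at 88.6% available chlorine: 1054 / 0.886 = 1189 g.

(a) 328 kg; (b) 1.19 kg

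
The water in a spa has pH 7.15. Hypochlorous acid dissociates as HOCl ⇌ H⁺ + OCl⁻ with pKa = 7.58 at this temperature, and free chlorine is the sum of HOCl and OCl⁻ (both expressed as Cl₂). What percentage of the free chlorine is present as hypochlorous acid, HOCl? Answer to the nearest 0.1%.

[OCl⁻]/[HOCl] = 10^(pH − pKa) = 10^(7.15 − 7.58) = 10^-0.43 = 0.3715.
Fraction as HOCl = 1 / (1 + 0.3715) = 0.7291.

72.9%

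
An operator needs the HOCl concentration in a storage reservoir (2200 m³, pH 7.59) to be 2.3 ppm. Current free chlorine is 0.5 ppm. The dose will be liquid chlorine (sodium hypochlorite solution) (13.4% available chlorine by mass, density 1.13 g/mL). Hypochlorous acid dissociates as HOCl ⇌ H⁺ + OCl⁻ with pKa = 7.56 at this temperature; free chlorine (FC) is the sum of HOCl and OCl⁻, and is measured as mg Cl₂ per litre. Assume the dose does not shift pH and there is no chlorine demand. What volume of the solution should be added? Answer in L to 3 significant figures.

62.0 L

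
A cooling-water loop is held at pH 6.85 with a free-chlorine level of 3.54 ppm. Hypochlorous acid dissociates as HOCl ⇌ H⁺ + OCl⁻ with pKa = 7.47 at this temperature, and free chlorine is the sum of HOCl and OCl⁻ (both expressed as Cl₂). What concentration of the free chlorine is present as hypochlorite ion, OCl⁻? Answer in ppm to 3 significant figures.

[OCl⁻]/[HOCl] = 10^(pH − pKa) = 10^(6.85 − 7.47) = 10^-0.62 = 0.2399.
Fraction as HOCl = 1 / (1 + 0.2399) = 0.8065.
OCl⁻ = (1 − 0.8065) × 3.54 ppm = 0.6849 ppm.

0.685 ppm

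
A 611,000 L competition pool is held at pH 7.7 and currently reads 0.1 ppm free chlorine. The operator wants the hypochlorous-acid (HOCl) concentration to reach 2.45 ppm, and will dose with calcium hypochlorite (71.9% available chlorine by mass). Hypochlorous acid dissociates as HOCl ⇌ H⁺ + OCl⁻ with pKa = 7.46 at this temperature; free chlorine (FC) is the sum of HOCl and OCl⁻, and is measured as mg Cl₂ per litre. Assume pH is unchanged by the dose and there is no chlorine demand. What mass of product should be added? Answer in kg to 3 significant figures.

[OCl⁻]/[HOCl] = 10^(pH − pKa) = 10^(7.7 − 7.46) = 1.738; fraction as HOCl = 1/(1 + 1.738) = 0.3653.
Free chlorine required for 2.45 ppm HOCl: 2.45 / 0.3653 = 6.708 ppm.
FC to add: 6.708 − 0.1 = 6.608 mg/L as Cl₂.
Cl₂ equivalent: 6.608 mg/L × 611,000 L = 4037 g.
Product at 71.9% available Cl: 4037 / 0.719 = 5615 g.

5.62 kg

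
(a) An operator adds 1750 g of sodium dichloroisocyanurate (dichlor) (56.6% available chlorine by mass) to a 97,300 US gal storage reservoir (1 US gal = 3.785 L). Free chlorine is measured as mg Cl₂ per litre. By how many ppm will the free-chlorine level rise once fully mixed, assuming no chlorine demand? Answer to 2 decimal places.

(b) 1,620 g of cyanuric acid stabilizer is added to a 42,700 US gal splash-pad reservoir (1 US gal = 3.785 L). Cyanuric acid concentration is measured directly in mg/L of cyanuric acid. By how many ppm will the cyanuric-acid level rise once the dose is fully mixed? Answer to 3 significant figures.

(a) 2.69 ppm; (b) 10.0 ppm

(a) Volume: 97,300 US gal × 3.785 L/gal = 368,280 L.
(a) Available chlorine delivered: 1750 g × 0.566 = 990.5 g as Cl₂.
(a) Concentration rise: 990.5 g / 368,280 L = 2.69 mg/L = 2.69 ppm.

(b) Volume: 42,700 US gal × 3.785 L/gal = 161,620 L.
(b) Rise: 1,620 g / 161,620 L × 1000 = 10.02 mg/L.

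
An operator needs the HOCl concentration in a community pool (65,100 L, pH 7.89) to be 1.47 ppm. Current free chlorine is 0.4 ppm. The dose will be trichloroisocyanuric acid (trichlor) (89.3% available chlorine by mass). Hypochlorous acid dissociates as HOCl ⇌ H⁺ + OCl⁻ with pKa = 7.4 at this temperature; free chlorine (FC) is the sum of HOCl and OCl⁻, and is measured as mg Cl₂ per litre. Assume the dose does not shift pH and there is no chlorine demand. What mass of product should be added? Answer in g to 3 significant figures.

409 g

[OCl⁻]/[HOCl] = 10^(pH − pKa) = 10^(7.89 − 7.4) = 3.09; fraction as HOCl = 1/(1 + 3.09) = 0.2445.
Free chlorine required for 1.47 ppm HOCl: 1.47 / 0.2445 = 6.013 ppm.
FC to add: 6.013 − 0.4 = 5.613 mg/L as Cl₂.
Cl₂ equivalent: 5.613 mg/L × 65,100 L = 365.4 g.
Product at 89.3% available Cl: 365.4 / 0.893 = 409.2 g.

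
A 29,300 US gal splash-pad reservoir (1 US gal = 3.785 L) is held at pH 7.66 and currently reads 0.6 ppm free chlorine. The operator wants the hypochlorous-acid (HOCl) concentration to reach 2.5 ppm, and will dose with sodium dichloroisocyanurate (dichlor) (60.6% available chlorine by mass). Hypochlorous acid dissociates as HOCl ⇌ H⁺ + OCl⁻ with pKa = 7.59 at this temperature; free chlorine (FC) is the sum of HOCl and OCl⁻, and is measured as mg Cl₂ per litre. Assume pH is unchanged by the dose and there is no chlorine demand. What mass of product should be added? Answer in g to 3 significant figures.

885 g

Volume: 29,300 US gal × 3.785 L/gal = 110,900 L.
[OCl⁻]/[HOCl] = 10^(pH − pKa) = 10^(7.66 − 7.59) = 1.175; fraction as HOCl = 1/(1 + 1.175) = 0.4598.
Free chlorine required for 2.5 ppm HOCl: 2.5 / 0.4598 = 5.437 ppm.
FC to add: 5.437 − 0.6 = 4.837 mg/L as Cl₂.
Cl₂ equivalent: 4.837 mg/L × 110,900 L = 536.5 g.
Product at 60.6% available Cl: 536.5 / 0.606 = 885.2 g.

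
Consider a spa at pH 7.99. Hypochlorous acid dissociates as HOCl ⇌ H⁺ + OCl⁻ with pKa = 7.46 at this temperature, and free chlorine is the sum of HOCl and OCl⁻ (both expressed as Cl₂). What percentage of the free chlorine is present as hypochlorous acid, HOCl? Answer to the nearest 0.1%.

22.8%

[OCl⁻]/[HOCl] = 10^(pH − pKa) = 10^(7.99 − 7.46) = 10^0.53 = 3.388.
Fraction as HOCl = 1 / (1 + 3.388) = 0.2279.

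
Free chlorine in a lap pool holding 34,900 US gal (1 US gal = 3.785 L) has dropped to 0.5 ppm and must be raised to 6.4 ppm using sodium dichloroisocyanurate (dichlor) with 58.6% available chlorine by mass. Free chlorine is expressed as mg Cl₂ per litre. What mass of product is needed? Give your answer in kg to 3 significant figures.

Volume: 34,900 US gal × 3.785 L/gal = 132,096 L.
Chlorine deficit: 6.4 − 0.5 = 5.9 ppm = 5.9 mg/L as Cl₂.
Cl₂ equivalent needed: 5.9 mg/L × 132,096 L = 779,400 mg = 779.4 g.
Product at 58.6% available chlorine: 779.4 / 0.586 = 1330 g.

1.33 kg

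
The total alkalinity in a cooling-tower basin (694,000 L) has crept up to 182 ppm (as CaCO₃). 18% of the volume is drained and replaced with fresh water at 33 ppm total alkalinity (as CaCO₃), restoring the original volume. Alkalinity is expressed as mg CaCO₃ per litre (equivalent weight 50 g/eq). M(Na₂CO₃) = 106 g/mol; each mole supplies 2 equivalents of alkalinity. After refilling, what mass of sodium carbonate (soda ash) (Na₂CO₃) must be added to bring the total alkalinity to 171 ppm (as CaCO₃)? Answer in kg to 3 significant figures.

11.6 kg

After draining 18% and refilling: 182 × 0.82 + 33 × 0.18 = 155.18 ppm.
Deficit to target: 171 − 155.18 = 15.82 mg/L.
As CaCO₃: 15.82 mg/L × 694,000 L = 10,980 g; ÷ 50 g/eq ÷ 2 = 109.8 mol Na₂CO₃.
Mass: 109.8 × 106 = 11,640 g.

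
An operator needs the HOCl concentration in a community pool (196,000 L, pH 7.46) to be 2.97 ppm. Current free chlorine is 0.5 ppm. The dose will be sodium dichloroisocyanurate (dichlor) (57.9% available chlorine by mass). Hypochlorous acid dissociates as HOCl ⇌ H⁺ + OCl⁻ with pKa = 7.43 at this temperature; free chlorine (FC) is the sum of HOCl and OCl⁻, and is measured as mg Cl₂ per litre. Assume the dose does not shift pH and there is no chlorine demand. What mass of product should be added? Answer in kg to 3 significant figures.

[OCl⁻]/[HOCl] = 10^(pH − pKa) = 10^(7.46 − 7.43) = 1.072; fraction as HOCl = 1/(1 + 1.072) = 0.4827.
Free chlorine required for 2.97 ppm HOCl: 2.97 / 0.4827 = 6.152 ppm.
FC to add: 6.152 − 0.5 = 5.652 mg/L as Cl₂.
Cl₂ equivalent: 5.652 mg/L × 196,000 L = 1108 g.
Product at 57.9% available Cl: 1108 / 0.579 = 1913 g.

1.91 kg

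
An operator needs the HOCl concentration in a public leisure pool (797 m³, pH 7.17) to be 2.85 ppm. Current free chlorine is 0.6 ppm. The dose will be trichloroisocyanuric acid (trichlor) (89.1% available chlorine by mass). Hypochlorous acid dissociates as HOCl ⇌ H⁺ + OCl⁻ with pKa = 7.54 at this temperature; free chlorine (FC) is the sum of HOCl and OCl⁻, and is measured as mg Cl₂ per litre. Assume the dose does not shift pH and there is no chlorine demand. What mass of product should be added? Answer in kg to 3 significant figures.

3.10 kg

Volume: 797 m³ = 797,000 L.
[OCl⁻]/[HOCl] = 10^(pH − pKa) = 10^(7.17 − 7.54) = 0.4266; fraction as HOCl = 1/(1 + 0.4266) = 0.701.
Free chlorine required for 2.85 ppm HOCl: 2.85 / 0.701 = 4.066 ppm.
FC to add: 4.066 − 0.6 = 3.466 mg/L as Cl₂.
Cl₂ equivalent: 3.466 mg/L × 797,000 L = 2762 g.
Product at 89.1% available Cl: 2762 / 0.891 = 3100 g.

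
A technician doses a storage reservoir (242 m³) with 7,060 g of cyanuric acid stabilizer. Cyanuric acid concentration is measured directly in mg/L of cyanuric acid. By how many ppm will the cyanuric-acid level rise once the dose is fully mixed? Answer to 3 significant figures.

Volume: 242 m³ = 242,000 L.
Rise: 7,060 g / 242,000 L × 1000 = 29.17 mg/L.

29.2 ppm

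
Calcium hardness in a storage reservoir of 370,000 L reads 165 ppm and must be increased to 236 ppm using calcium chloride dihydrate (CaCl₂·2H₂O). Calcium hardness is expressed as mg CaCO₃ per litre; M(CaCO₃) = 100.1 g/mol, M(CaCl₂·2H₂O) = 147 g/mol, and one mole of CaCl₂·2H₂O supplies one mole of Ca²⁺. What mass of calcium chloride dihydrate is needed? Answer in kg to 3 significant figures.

Hardness to add: (236 − 165) = 71 mg/L as CaCO₃ × 370,000 L = 26,270 g as CaCO₃.
Moles of Ca²⁺ (1 mol Ca²⁺ ≡ 1 mol CaCO₃): 26,270 / 100.1 g/mol = 262.4 mol.
Mass of CaCl₂·2H₂O: 262.4 × 147 = 38,580 g.

38.6 kg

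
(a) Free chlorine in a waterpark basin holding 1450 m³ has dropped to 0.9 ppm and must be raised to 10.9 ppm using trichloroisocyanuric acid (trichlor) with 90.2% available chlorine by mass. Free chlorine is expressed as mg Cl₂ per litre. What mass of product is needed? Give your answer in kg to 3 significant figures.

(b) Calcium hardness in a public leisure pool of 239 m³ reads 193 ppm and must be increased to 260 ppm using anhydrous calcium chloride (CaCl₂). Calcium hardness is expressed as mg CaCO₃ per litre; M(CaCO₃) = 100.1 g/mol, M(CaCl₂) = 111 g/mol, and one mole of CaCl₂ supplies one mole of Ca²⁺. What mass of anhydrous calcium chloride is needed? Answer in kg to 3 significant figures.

(a) 16.1 kg; (b) 17.8 kg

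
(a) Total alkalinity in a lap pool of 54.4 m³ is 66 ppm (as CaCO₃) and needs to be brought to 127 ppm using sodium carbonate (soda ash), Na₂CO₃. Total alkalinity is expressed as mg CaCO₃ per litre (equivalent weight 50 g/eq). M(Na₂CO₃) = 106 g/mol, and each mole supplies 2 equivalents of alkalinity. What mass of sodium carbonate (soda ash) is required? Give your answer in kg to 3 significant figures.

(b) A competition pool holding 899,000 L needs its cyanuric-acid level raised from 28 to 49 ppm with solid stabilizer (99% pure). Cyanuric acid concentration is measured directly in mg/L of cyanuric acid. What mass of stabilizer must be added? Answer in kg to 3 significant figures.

(a) 3.52 kg; (b) 19.1 kg

(a) Volume: 54.4 m³ = 54,400 L.
(a) Alkalinity to add: (127 − 66) = 61 mg/L as CaCO₃ × 54,400 L = 3318 g as CaCO₃.
(a) Equivalents: 3318 g ÷ 50 g/eq = 66.37 eq.
(a) Each mole of Na₂CO₃ supplies 2 eq, so 66.37 / 2 = 33.18 mol.
(a) Mass: 33.18 mol × 106 g/mol = 3518 g.

(b) CYA to add: (49 − 28) = 21 mg/L × 899,000 L = 18,880 g cyanuric acid.
(b) At 99% purity: 18,880 / 0.99 = 19,070 g product.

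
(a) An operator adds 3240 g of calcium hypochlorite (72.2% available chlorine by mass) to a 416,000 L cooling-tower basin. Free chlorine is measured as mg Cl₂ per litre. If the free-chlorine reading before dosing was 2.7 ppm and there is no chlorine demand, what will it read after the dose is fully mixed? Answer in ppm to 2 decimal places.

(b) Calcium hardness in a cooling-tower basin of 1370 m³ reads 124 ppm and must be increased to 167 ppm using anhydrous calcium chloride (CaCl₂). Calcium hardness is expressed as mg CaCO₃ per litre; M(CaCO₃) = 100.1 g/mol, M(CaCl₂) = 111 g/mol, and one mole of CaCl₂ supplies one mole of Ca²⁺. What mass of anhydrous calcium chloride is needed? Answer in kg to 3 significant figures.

(a) 8.32 ppm; (b) 65.3 kg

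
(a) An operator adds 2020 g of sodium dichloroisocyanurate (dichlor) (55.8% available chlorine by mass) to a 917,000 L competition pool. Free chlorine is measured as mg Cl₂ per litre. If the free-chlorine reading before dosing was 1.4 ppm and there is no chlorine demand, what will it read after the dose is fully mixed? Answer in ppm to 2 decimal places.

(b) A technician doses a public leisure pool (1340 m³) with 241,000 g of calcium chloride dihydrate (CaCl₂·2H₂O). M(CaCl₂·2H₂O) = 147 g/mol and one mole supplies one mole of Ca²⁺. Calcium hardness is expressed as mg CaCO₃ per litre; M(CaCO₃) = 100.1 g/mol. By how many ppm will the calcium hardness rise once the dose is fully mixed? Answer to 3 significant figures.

(a) 2.63 ppm; (b) 122 ppm

(a) Available chlorine delivered: 2020 g × 0.558 = 1127 g as Cl₂.
(a) Concentration rise: 1127 g / 917,000 L = 1.229 mg/L = 1.23 ppm.
(a) Final FC: 1.4 + 1.23 = 2.63 ppm.

(b) Volume: 1340 m³ = 1,340,000 L.
(b) Moles of Ca²⁺: 241,000 g ÷ 147 g/mol = 1639 mol.
(b) As CaCO₃: 1639 mol × 100.1 g/mol = 164,100 g.
(b) Rise: 164,100 g / 1,340,000 L × 1000 = 122.5 mg/L.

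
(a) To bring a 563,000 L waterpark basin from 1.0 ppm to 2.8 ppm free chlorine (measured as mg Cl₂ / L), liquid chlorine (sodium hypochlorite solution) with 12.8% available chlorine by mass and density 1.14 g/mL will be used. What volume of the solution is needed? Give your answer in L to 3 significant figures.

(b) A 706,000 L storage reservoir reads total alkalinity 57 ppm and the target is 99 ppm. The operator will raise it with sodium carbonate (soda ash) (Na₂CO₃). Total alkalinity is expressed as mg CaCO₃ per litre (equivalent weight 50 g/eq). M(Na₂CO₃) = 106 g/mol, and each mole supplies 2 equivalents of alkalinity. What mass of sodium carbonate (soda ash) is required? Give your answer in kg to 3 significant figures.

(a) 6.94 L; (b) 31.4 kg

(a) Chlorine deficit: 2.8 − 1.0 = 1.8 ppm = 1.8 mg/L as Cl₂.
(a) Cl₂ equivalent needed: 1.8 mg/L × 563,000 L = 1,013,000 mg = 1013 g.
(a) Product at 12.8% available chlorine: 1013 / 0.128 = 7917 g.
(a) Volume at density 1.14 g/mL: 7917 g ÷ 1.14 g/mL = 6945 mL.

(b) Alkalinity to add: (99 − 57) = 42 mg/L as CaCO₃ × 706,000 L = 29,650 g as CaCO₃.
(b) Equivalents: 29,650 g ÷ 50 g/eq = 593 eq.
(b) Each mole of Na₂CO₃ supplies 2 eq, so 593 / 2 = 296.5 mol.
(b) Mass: 296.5 mol × 106 g/mol = 31,430 g.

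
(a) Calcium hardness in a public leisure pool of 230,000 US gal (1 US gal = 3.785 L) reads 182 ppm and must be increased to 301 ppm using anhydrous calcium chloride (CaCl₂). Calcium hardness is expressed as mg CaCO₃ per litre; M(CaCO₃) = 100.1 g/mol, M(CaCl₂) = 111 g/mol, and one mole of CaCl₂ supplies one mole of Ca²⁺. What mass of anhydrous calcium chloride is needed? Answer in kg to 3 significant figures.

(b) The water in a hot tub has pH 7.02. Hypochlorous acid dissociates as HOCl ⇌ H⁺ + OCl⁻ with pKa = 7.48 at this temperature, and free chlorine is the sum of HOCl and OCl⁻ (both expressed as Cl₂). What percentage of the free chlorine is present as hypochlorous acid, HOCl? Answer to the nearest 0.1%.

(a) 115 kg; (b) 74.3%

(a) Volume: 230,000 US gal × 3.785 L/gal = 870,550 L.
(a) Hardness to add: (301 − 182) = 119 mg/L as CaCO₃ × 870,550 L = 103,600 g as CaCO₃.
(a) Moles of Ca²⁺ (1 mol Ca²⁺ ≡ 1 mol CaCO₃): 103,600 / 100.1 g/mol = 1035 mol.
(a) Mass of CaCl₂: 1035 × 111 = 114,900 g.

(b) [OCl⁻]/[HOCl] = 10^(pH − pKa) = 10^(7.02 − 7.48) = 10^-0.46 = 0.3467.
(b) Fraction as HOCl = 1 / (1 + 0.3467) = 0.7425.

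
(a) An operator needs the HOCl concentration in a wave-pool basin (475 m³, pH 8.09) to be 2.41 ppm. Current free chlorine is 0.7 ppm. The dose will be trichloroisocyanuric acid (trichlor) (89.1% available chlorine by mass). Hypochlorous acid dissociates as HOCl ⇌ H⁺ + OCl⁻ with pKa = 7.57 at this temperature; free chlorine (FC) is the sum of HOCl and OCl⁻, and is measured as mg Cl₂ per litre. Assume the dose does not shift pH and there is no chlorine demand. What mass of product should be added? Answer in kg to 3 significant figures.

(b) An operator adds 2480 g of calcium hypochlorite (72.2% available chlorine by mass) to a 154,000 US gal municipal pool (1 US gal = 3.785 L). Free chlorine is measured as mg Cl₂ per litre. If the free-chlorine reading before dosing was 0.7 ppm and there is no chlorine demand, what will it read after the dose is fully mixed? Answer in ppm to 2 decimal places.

(a) Volume: 475 m³ = 475,000 L.
(a) [OCl⁻]/[HOCl] = 10^(pH − pKa) = 10^(8.09 − 7.57) = 3.311; fraction as HOCl = 1/(1 + 3.311) = 0.2319.
(a) Free chlorine required for 2.41 ppm HOCl: 2.41 / 0.2319 = 10.39 ppm.
(a) FC to add: 10.39 − 0.7 = 9.69 mg/L as Cl₂.
(a) Cl₂ equivalent: 9.69 mg/L × 475,000 L = 4603 g.
(a) Product at 89.1% available Cl: 4603 / 0.891 = 5166 g.

(b) Volume: 154,000 US gal × 3.785 L/gal = 582,890 L.
(b) Available chlorine delivered: 2480 g × 0.722 = 1791 g as Cl₂.
(b) Concentration rise: 1791 g / 582,890 L = 3.072 mg/L = 3.07 ppm.
(b) Final FC: 0.7 + 3.07 = 3.77 ppm.

(a) 5.17 kg; (b) 3.77 ppm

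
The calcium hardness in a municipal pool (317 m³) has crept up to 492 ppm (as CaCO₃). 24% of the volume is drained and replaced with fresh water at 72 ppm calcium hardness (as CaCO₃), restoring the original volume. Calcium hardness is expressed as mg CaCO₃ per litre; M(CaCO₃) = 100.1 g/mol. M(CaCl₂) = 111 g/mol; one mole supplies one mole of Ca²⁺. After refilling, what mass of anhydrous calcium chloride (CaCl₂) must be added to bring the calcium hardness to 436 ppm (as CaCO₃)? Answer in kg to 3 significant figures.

15.7 kg

Volume: 317 m³ = 317,000 L.
After draining 24% and refilling: 492 × 0.76 + 72 × 0.24 = 391.2 ppm.
Deficit to target: 436 − 391.2 = 44.8 mg/L.
As CaCO₃: 44.8 mg/L × 317,000 L = 14,200 g; ÷ 100.1 = 141.9 mol Ca²⁺.
Mass: 141.9 × 111 = 15,750 g.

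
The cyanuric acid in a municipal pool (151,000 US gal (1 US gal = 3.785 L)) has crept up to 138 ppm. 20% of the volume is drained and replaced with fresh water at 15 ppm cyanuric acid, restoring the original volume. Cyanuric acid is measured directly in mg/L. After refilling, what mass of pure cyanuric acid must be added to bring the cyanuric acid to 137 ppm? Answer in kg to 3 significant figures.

Volume: 151,000 US gal × 3.785 L/gal = 571,535 L.
After draining 20% and refilling: 138 × 0.80 + 15 × 0.20 = 113.4 ppm.
Deficit to target: 137 − 113.4 = 23.6 mg/L.
Mass: 23.6 mg/L × 571,535 L = 13,490 g cyanuric acid.

13.5 kg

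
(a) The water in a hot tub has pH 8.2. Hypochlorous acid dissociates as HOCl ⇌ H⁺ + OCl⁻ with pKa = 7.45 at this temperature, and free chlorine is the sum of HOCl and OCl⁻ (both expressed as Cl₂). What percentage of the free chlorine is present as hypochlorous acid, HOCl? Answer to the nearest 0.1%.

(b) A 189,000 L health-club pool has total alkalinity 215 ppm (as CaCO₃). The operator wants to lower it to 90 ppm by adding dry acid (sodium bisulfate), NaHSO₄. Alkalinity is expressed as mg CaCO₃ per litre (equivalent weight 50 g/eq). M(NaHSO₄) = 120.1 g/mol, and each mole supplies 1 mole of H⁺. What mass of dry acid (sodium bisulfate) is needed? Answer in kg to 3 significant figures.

(a) [OCl⁻]/[HOCl] = 10^(pH − pKa) = 10^(8.2 − 7.45) = 10^0.75 = 5.623.
(a) Fraction as HOCl = 1 / (1 + 5.623) = 0.151.

(b) Alkalinity to neutralize: (215 − 90) = 125 mg/L as CaCO₃ × 189,000 L = 23,620 g as CaCO₃.
(b) Equivalents of H⁺ required: 23,620 ÷ 50 g/eq = 472.5 eq = 472.5 mol NaHSO₄.
(b) Mass of NaHSO₄: 472.5 × 120.1 = 56,750 g.

(a) 15.1%; (b) 56.7 kg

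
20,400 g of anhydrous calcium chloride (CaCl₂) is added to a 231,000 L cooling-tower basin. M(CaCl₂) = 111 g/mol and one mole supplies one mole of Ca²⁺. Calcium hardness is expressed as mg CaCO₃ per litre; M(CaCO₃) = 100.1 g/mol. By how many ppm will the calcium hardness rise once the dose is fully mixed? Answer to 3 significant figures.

79.6 ppm

Moles of Ca²⁺: 20,400 g ÷ 111 g/mol = 183.8 mol.
As CaCO₃: 183.8 mol × 100.1 g/mol = 18,400 g.
Rise: 18,400 g / 231,000 L × 1000 = 79.64 mg/L.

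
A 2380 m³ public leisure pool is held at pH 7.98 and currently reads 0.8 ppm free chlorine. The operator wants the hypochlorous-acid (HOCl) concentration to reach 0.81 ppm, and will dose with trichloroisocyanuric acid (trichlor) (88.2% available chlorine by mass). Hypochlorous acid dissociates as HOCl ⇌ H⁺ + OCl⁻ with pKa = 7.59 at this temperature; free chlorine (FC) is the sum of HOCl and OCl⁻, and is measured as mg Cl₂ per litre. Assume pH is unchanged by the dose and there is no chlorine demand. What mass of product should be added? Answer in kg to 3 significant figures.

Volume: 2380 m³ = 2,380,000 L.
[OCl⁻]/[HOCl] = 10^(pH − pKa) = 10^(7.98 − 7.59) = 2.455; fraction as HOCl = 1/(1 + 2.455) = 0.2895.
Free chlorine required for 0.81 ppm HOCl: 0.81 / 0.2895 = 2.798 ppm.
FC to add: 2.798 − 0.8 = 1.998 mg/L as Cl₂.
Cl₂ equivalent: 1.998 mg/L × 2,380,000 L = 4756 g.
Product at 88.2% available Cl: 4756 / 0.882 = 5392 g.

5.39 kg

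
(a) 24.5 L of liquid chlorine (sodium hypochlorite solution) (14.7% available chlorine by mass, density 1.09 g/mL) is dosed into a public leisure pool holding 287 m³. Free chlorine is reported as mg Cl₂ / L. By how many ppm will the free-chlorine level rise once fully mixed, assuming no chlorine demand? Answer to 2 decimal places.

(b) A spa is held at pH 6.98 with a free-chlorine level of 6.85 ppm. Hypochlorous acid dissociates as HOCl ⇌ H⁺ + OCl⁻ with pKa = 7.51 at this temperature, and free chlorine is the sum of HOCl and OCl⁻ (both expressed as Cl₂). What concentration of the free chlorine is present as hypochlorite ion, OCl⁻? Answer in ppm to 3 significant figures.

(a) Volume: 287 m³ = 287,000 L.
(a) Mass of solution: 24.5 L × 1000 mL/L × 1.09 g/mL = 26,710 g.
(a) Available chlorine delivered: 26,710 g × 0.147 = 3926 g as Cl₂.
(a) Concentration rise: 3926 g / 287,000 L = 13.68 mg/L = 13.68 ppm.

(b) [OCl⁻]/[HOCl] = 10^(pH − pKa) = 10^(6.98 − 7.51) = 10^-0.53 = 0.2951.
(b) Fraction as HOCl = 1 / (1 + 0.2951) = 0.7721.
(b) OCl⁻ = (1 − 0.7721) × 6.85 ppm = 1.561 ppm.

(a) 13.68 ppm; (b) 1.56 ppm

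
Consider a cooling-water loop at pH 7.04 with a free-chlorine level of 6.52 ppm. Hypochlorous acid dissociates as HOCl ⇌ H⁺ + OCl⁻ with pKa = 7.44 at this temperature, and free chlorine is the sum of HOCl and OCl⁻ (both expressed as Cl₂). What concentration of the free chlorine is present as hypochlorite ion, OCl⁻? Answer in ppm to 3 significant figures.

1.86 ppm

[OCl⁻]/[HOCl] = 10^(pH − pKa) = 10^(7.04 − 7.44) = 10^-0.40 = 0.3981.
Fraction as HOCl = 1 / (1 + 0.3981) = 0.7153.
OCl⁻ = (1 − 0.7153) × 6.52 ppm = 1.857 ppm.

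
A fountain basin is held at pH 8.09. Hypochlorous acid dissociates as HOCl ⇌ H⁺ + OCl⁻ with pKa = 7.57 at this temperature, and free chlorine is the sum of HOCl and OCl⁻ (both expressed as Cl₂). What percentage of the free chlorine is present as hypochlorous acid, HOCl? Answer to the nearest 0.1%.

23.2%

[OCl⁻]/[HOCl] = 10^(pH − pKa) = 10^(8.09 − 7.57) = 10^0.52 = 3.311.
Fraction as HOCl = 1 / (1 + 3.311) = 0.2319.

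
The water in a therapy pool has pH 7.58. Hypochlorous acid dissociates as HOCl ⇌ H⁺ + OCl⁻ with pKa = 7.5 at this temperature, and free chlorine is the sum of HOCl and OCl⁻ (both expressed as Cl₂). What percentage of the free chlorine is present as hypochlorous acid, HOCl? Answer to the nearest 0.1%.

[OCl⁻]/[HOCl] = 10^(pH − pKa) = 10^(7.58 − 7.5) = 10^0.08 = 1.202.
Fraction as HOCl = 1 / (1 + 1.202) = 0.4541.

45.4%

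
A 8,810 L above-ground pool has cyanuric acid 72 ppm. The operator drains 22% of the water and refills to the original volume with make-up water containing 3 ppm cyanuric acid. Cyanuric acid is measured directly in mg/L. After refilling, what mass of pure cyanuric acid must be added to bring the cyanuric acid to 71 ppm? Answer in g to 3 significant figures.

After draining 22% and refilling: 72 × 0.78 + 3 × 0.22 = 56.82 ppm.
Deficit to target: 71 − 56.82 = 14.18 mg/L.
Mass: 14.18 mg/L × 8,810 L = 124.9 g cyanuric acid.

125 g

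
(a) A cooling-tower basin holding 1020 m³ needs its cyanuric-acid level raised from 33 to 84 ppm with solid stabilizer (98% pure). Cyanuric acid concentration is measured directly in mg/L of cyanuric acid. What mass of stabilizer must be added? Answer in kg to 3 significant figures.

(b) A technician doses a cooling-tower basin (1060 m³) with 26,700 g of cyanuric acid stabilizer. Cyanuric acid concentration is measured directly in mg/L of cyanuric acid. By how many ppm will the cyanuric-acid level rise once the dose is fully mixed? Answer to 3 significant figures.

(a) Volume: 1020 m³ = 1,020,000 L.
(a) CYA to add: (84 − 33) = 51 mg/L × 1,020,000 L = 52,020 g cyanuric acid.
(a) At 98% purity: 52,020 / 0.98 = 53,080 g product.

(b) Volume: 1060 m³ = 1,060,000 L.
(b) Rise: 26,700 g / 1,060,000 L × 1000 = 25.19 mg/L.

(a) 53.1 kg; (b) 25.2 ppm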